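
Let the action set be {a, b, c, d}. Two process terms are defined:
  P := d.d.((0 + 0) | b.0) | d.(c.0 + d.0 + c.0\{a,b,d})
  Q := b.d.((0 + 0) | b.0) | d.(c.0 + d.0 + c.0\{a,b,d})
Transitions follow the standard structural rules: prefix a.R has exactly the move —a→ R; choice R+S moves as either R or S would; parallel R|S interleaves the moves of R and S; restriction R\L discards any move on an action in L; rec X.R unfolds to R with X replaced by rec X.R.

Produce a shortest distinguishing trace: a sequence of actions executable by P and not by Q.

LTS(P): 16 reachable states
  s0 = d.d.((0 + 0) | b.0) | d.(c.0 + d.0 + c.0\{a,b,d}) | ··d··> s1, ··d··> s2
  s1 = d.((0 + 0) | b.0) | d.(c.0 + d.0 + c.0\{a,b,d}) | ··d··> s3, ··d··> s4
  s2 = d.d.((0 + 0) | b.0) | (c.0 + d.0 + c.0\{a,b,d}) | ··c··> s5, ··c··> s6, ··d··> s4, ··d··> s5
  s3 = (0 + 0) | b.0 | d.(c.0 + d.0 + c.0\{a,b,d}) | ··b··> s7, ··d··> s8
  s4 = d.((0 + 0) | b.0) | (c.0 + d.0 + c.0\{a,b,d}) | ··c··> s10, ··c··> s9, ··d··> s8, ··d··> s9
  s5 = d.d.((0 + 0) | b.0) | 0 | ··d··> s9
  s6 = d.d.((0 + 0) | b.0) | 0\{a,b,d} | ··d··> s10
  s7 = (0 + 0) | 0 | d.(c.0 + d.0 + c.0\{a,b,d}) | ··d··> s11
  s8 = (0 + 0) | b.0 | (c.0 + d.0 + c.0\{a,b,d}) | ··b··> s11, ··c··> s12, ··c··> s13, ··d··> s12
  s9 = d.((0 + 0) | b.0) | 0 | ··d··> s12
  s10 = d.((0 + 0) | b.0) | 0\{a,b,d} | ··d··> s13
  s11 = (0 + 0) | 0 | (c.0 + d.0 + c.0\{a,b,d}) | ··c··> s14, ··c··> s15, ··d··> s14
  s12 = (0 + 0) | b.0 | 0 | ··b··> s14
  s13 = (0 + 0) | b.0 | 0\{a,b,d} | ··b··> s15
  s14 = (0 + 0) | 0 | 0 | ∅
  s15 = (0 + 0) | 0 | 0\{a,b,d} | ∅
LTS(Q): 16 reachable states
  t0 = b.d.((0 + 0) | b.0) | d.(c.0 + d.0 + c.0\{a,b,d}) | ··b··> t1, ··d··> t2
  t1 = d.((0 + 0) | b.0) | d.(c.0 + d.0 + c.0\{a,b,d}) | ··d··> t3, ··d··> t4
  t2 = b.d.((0 + 0) | b.0) | (c.0 + d.0 + c.0\{a,b,d}) | ··b··> t4, ··c··> t5, ··c··> t6, ··d··> t5
  t3 = (0 + 0) | b.0 | d.(c.0 + d.0 + c.0\{a,b,d}) | ··b··> t7, ··d··> t8
  t4 = d.((0 + 0) | b.0) | (c.0 + d.0 + c.0\{a,b,d}) | ··c··> t10, ··c··> t9, ··d··> t8, ··d··> t9
  t5 = b.d.((0 + 0) | b.0) | 0 | ··b··> t9
  t6 = b.d.((0 + 0) | b.0) | 0\{a,b,d} | ··b··> t10
  t7 = (0 + 0) | 0 | d.(c.0 + d.0 + c.0\{a,b,d}) | ··d··> t11
  t8 = (0 + 0) | b.0 | (c.0 + d.0 + c.0\{a,b,d}) | ··b··> t11, ··c··> t12, ··c··> t13, ··d··> t12
  t9 = d.((0 + 0) | b.0) | 0 | ··d··> t12
  t10 = d.((0 + 0) | b.0) | 0\{a,b,d} | ··d··> t13
  t11 = (0 + 0) | 0 | (c.0 + d.0 + c.0\{a,b,d}) | ··c··> t14, ··c··> t15, ··d··> t14
  t12 = (0 + 0) | b.0 | 0 | ··b··> t14
  t13 = (0 + 0) | b.0 | 0\{a,b,d} | ··b··> t15
  t14 = (0 + 0) | 0 | 0 | ∅
  t15 = (0 + 0) | 0 | 0\{a,b,d} | ∅
Executing dcd from P (initial set {s0}):
  step 1 (d): {s1, s2}
  step 2 (c): {s5, s6}
  step 3 (d): {s10, s9}
  — P admits the full trace.
Executing dcd from Q (initial set {t0}):
  step 1 (d): {t2}
  step 2 (c): {t5, t6}
  step 3 (d): ∅  — Q cannot continue

dcd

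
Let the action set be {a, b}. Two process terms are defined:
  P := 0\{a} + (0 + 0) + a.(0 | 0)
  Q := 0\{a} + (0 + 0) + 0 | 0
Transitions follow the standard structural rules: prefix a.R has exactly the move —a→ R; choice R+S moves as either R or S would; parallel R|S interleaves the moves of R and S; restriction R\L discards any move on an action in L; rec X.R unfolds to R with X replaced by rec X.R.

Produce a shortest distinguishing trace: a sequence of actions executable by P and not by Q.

P's transition system — 2 states:
  m0 = 0\{a} + (0 + 0) + a.(0 | 0) → -a-> m1
  m1 = 0 | 0 → deadlocked
Q's transition system — 1 states:
  n0 = 0\{a} + (0 + 0) + 0 | 0 → deadlocked
Trace ⟨a⟩ through P, begin at {m0}:
  step 1 (a): {m1}
  P completes σ.
Trace ⟨a⟩ through Q, begin at {n0}:
  step 1 (a): ∅ (Q stuck)

a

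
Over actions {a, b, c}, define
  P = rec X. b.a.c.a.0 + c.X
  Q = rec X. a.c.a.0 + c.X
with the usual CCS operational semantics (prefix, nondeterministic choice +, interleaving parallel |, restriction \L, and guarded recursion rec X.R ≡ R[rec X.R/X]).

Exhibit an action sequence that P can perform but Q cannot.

b

P's transition system — 5 states:
  p0 = rec X. b.a.c.a.0 + c.X ⊢ =b=> p1, =c=> p0
  p1 = a.c.a.0 ⊢ =a=> p2
  p2 = c.a.0 ⊢ =c=> p3
  p3 = a.0 ⊢ =a=> p4
  p4 = 0 ⊢ ∅
Q's transition system — 4 states:
  q0 = rec X. a.c.a.0 + c.X ⊢ =a=> q1, =c=> q0
  q1 = c.a.0 ⊢ =c=> q2
  q2 = a.0 ⊢ =a=> q3
  q3 = 0 ⊢ ∅
Trace ⟨b⟩ through P, begin at {p0}:
  after b @ step 1: {p1}
  ✓ P
Trace ⟨b⟩ through Q, begin at {q0}:
  after b @ step 1: no successor for Q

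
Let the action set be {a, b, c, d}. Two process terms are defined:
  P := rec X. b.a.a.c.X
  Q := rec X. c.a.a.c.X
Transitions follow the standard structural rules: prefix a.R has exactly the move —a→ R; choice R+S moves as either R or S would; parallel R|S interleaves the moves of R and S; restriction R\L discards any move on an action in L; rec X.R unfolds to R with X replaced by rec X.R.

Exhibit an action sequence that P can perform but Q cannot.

b

LTS(P): 4 reachable states
  p0 = rec X. b.a.a.c.X | —b→ p1
  p1 = a.a.c.(rec X. b.a.a.c.X) | —a→ p2
  p2 = a.c.(rec X. b.a.a.c.X) | —a→ p3
  p3 = c.(rec X. b.a.a.c.X) | —c→ p0
LTS(Q): 4 reachable states
  q0 = rec X. c.a.a.c.X | —c→ q1
  q1 = a.a.c.(rec X. c.a.a.c.X) | —a→ q2
  q2 = a.c.(rec X. c.a.a.c.X) | —a→ q3
  q3 = c.(rec X. c.a.a.c.X) | —c→ q0
Trace ⟨b⟩ through P, begin at {p0}:
  step 1 (b): {p1}
  P completes σ.
Trace ⟨b⟩ through Q, begin at {q0}:
  step 1 (b): ∅ (Q stuck)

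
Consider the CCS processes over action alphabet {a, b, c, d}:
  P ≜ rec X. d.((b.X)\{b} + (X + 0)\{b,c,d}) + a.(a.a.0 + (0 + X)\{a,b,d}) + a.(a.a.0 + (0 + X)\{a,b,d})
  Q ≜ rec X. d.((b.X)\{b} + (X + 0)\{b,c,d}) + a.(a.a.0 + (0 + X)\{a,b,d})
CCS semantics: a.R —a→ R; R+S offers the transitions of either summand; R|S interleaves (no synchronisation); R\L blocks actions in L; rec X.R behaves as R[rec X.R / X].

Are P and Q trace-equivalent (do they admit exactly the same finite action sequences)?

Reachable graph of P (8 states):
  s0 = rec X. d.((b.X)\{b} + (X + 0)\{b,c,d}) + a.(a.a.0 + (0 + X)\{a,b,d}) + a.(a.a.0 + (0 + X)\{a,b,d}) ⊢ -a-> s1, -d-> s2
  s1 = a.a.0 + (0 + (rec X. d.((b.X)\{b} + (X + 0)\{b,c,d}) + a.(a.a.0 + (0 + X)\{a,b,d}) + a.(a.a.0 + (0 + X)\{a,b,d})))\{a,b,d} ⊢ -a-> s3
  s2 = (b.(rec X. d.((b.X)\{b} + (X + 0)\{b,c,d}) + a.(a.a.0 + (0 + X)\{a,b,d}) + a.(a.a.0 + (0 + X)\{a,b,d})))\{b} + ((rec X. d.((b.X)\{b} + (X + 0)\{b,c,d}) + a.(a.a.0 + (0 + X)\{a,b,d}) + a.(a.a.0 + (0 + X)\{a,b,d})) + 0)\{b,c,d} ⊢ -a-> s4
  s3 = a.0 ⊢ -a-> s5
  s4 = (a.a.0 + (0 + (rec X. d.((b.X)\{b} + (X + 0)\{b,c,d}) + a.(a.a.0 + (0 + X)\{a,b,d}) + a.(a.a.0 + (0 + X)\{a,b,d})))\{a,b,d})\{b,c,d} ⊢ -a-> s6
  s5 = 0 ⊢ deadlocked
  s6 = (a.0)\{b,c,d} ⊢ -a-> s7
  s7 = 0\{b,c,d} ⊢ deadlocked
Reachable graph of Q (8 states):
  t0 = rec X. d.((b.X)\{b} + (X + 0)\{b,c,d}) + a.(a.a.0 + (0 + X)\{a,b,d}) ⊢ -a-> t1, -d-> t2
  t1 = a.a.0 + (0 + (rec X. d.((b.X)\{b} + (X + 0)\{b,c,d}) + a.(a.a.0 + (0 + X)\{a,b,d})))\{a,b,d} ⊢ -a-> t3
  t2 = (b.(rec X. d.((b.X)\{b} + (X + 0)\{b,c,d}) + a.(a.a.0 + (0 + X)\{a,b,d})))\{b} + ((rec X. d.((b.X)\{b} + (X + 0)\{b,c,d}) + a.(a.a.0 + (0 + X)\{a,b,d})) + 0)\{b,c,d} ⊢ -a-> t4
  t3 = a.0 ⊢ -a-> t5
  t4 = (a.a.0 + (0 + (rec X. d.((b.X)\{b} + (X + 0)\{b,c,d}) + a.(a.a.0 + (0 + X)\{a,b,d})))\{a,b,d})\{b,c,d} ⊢ -a-> t6
  t5 = 0 ⊢ deadlocked
  t6 = (a.0)\{b,c,d} ⊢ -a-> t7
  t7 = 0\{b,c,d} ⊢ deadlocked
Bisimilarity quotient blocks:
  B0 = {s0, t0}
  B1 = {s1, s4, t1, t4}
  B2 = {s3, s6, t3, t6}
  B3 = {s5, s7, t5, t7}
  B4 = {s2, t2}
s0 ∈ B0, t0 ∈ B0 → same block
Bisimilar ⇒ trace-equivalent.

trace-equivalent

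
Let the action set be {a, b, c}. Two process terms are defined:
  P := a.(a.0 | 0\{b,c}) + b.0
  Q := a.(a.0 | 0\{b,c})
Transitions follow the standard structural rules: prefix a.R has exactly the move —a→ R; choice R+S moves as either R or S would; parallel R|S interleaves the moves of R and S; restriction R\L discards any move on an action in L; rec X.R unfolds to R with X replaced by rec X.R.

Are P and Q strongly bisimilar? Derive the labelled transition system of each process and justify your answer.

P ≁ Q

LTS(P): 4 reachable states
  m0 = a.(a.0 | 0\{b,c}) + b.0 → —a→ m1, —b→ m2
  m1 = a.0 | 0\{b,c} → —a→ m3
  m2 = 0 → ∅
  m3 = 0 | 0\{b,c} → ∅
LTS(Q): 3 reachable states
  n0 = a.(a.0 | 0\{b,c}) → —a→ n1
  n1 = a.0 | 0\{b,c} → —a→ n2
  n2 = 0 | 0\{b,c} → ∅
Bisimilarity quotient blocks:
  B0 = {m0}
  B1 = {m1, n1}
  B2 = {m2, m3, n2}
  B3 = {n0}
m0 ∈ B0, n0 ∈ B3 → different blocks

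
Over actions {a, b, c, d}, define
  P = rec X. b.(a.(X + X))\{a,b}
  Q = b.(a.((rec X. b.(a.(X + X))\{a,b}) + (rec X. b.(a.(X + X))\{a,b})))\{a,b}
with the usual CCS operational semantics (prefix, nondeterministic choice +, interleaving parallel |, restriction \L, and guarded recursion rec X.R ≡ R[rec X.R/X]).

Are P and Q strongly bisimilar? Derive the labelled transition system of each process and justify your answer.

Reachable graph of P (2 states):
  p0 = rec X. b.(a.(X + X))\{a,b} → -b-> p1
  p1 = (a.((rec X. b.(a.(X + X))\{a,b}) + (rec X. b.(a.(X + X))\{a,b})))\{a,b} → stopped
Reachable graph of Q (2 states):
  q0 = b.(a.((rec X. b.(a.(X + X))\{a,b}) + (rec X. b.(a.(X + X))\{a,b})))\{a,b} → -b-> q1
  q1 = (a.((rec X. b.(a.(X + X))\{a,b}) + (rec X. b.(a.(X + X))\{a,b})))\{a,b} → stopped
Partition-refinement fixed point:
  B0 = {p0, q0}
  B1 = {p1, q1}
p0 ∈ B0, q0 ∈ B0 → same block

YES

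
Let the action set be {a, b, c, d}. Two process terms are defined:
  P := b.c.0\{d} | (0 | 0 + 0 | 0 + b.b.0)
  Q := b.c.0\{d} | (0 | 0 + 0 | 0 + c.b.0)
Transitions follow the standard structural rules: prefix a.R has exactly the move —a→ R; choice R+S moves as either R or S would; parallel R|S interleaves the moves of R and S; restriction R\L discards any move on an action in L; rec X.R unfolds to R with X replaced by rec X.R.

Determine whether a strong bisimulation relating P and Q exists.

P ≁ Q

Reachable graph of P (9 states):
  s0 = b.c.0\{d} | (0 | 0 + 0 | 0 + b.b.0) → -b-> s1, -b-> s2
  s1 = b.c.0\{d} | b.0 → -b-> s3, -b-> s4
  s2 = c.0\{d} | (0 | 0 + 0 | 0 + b.b.0) → -b-> s4, -c-> s5
  s3 = b.c.0\{d} | 0 → -b-> s6
  s4 = c.0\{d} | b.0 → -b-> s6, -c-> s7
  s5 = 0\{d} | (0 | 0 + 0 | 0 + b.b.0) → -b-> s7
  s6 = c.0\{d} | 0 → -c-> s8
  s7 = 0\{d} | b.0 → -b-> s8
  s8 = 0\{d} | 0 → ∅
Reachable graph of Q (9 states):
  t0 = b.c.0\{d} | (0 | 0 + 0 | 0 + c.b.0) → -b-> t1, -c-> t2
  t1 = c.0\{d} | (0 | 0 + 0 | 0 + c.b.0) → -c-> t3, -c-> t4
  t2 = b.c.0\{d} | b.0 → -b-> t4, -b-> t5
  t3 = 0\{d} | (0 | 0 + 0 | 0 + c.b.0) → -c-> t6
  t4 = c.0\{d} | b.0 → -b-> t7, -c-> t6
  t5 = b.c.0\{d} | 0 → -b-> t7
  t6 = 0\{d} | b.0 → -b-> t8
  t7 = c.0\{d} | 0 → -c-> t8
  t8 = 0\{d} | 0 → ∅
Bisimilarity quotient blocks:
  B0 = {s0}
  B1 = {s1, t2}
  B2 = {s4, t4}
  B3 = {s6, t7}
  B4 = {s8, t8}
  B5 = {s7, t6}
  B6 = {s3, t5}
  B7 = {s2}
  B8 = {s5}
  B9 = {t0}
  B10 = {t1}
  B11 = {t3}
s0 ∈ B0, t0 ∈ B9 → different blocks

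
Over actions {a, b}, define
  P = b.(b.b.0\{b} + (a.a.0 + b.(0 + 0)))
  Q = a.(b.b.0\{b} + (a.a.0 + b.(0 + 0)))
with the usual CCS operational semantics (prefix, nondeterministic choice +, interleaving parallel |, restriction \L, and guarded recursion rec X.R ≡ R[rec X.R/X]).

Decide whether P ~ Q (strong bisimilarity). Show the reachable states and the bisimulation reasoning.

P ≁ Q

P's transition system — 7 states:
  p0 = b.(b.b.0\{b} + (a.a.0 + b.(0 + 0))) | —b→ p1
  p1 = b.b.0\{b} + (a.a.0 + b.(0 + 0)) | —a→ p2, —b→ p3, —b→ p4
  p2 = a.0 | —a→ p5
  p3 = 0 + 0 | deadlocked
  p4 = b.0\{b} | —b→ p6
  p5 = 0 | deadlocked
  p6 = 0\{b} | deadlocked
Q's transition system — 7 states:
  q0 = a.(b.b.0\{b} + (a.a.0 + b.(0 + 0))) | —a→ q1
  q1 = b.b.0\{b} + (a.a.0 + b.(0 + 0)) | —a→ q2, —b→ q3, —b→ q4
  q2 = a.0 | —a→ q5
  q3 = 0 + 0 | deadlocked
  q4 = b.0\{b} | —b→ q6
  q5 = 0 | deadlocked
  q6 = 0\{b} | deadlocked
Partition-refinement fixed point:
  B0 = {p0}
  B1 = {p1, q1}
  B2 = {p3, p5, p6, q3, q5, q6}
  B3 = {p4, q4}
  B4 = {p2, q2}
  B5 = {q0}
p0 ∈ B0, q0 ∈ B5 → different blocks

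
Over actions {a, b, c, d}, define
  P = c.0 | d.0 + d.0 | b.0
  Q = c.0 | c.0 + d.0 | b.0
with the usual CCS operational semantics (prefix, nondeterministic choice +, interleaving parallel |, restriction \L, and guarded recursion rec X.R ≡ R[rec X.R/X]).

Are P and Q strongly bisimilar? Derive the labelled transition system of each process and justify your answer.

Reachable graph of P (6 states):
  p0 = c.0 | d.0 + d.0 | b.0 → —b→ p1, —c→ p2, —d→ p3, —d→ p4
  p1 = d.0 | 0 → —d→ p5
  p2 = 0 | d.0 → —d→ p5
  p3 = 0 | b.0 → —b→ p5
  p4 = c.0 | 0 → —c→ p5
  p5 = 0 | 0 → ·
Reachable graph of Q (6 states):
  q0 = c.0 | c.0 + d.0 | b.0 → —b→ q1, —c→ q2, —c→ q3, —d→ q4
  q1 = d.0 | 0 → —d→ q5
  q2 = 0 | c.0 → —c→ q5
  q3 = c.0 | 0 → —c→ q5
  q4 = 0 | b.0 → —b→ q5
  q5 = 0 | 0 → ·
Coarsest stable partition (strong bisimilarity classes):
  B0 = {p0}
  B1 = {p1, p2, q1}
  B2 = {p5, q5}
  B3 = {p4, q2, q3}
  B4 = {p3, q4}
  B5 = {q0}
p0 ∈ B0, q0 ∈ B5 → different blocks

P ≁ Q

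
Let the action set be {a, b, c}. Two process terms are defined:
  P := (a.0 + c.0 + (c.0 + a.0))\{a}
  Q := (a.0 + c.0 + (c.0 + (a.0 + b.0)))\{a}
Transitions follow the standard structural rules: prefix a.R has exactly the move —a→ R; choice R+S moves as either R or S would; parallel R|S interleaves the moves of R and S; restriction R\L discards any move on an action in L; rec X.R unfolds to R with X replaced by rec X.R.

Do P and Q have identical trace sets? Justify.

NO — witness ⟨b⟩

P's transition system — 2 states:
  p0 = (a.0 + c.0 + (c.0 + a.0))\{a} → =c=> p1
  p1 = 0\{a} → stopped
Q's transition system — 2 states:
  q0 = (a.0 + c.0 + (c.0 + (a.0 + b.0)))\{a} → =b=> q1, =c=> q1
  q1 = 0\{a} → stopped
Trace ⟨b⟩ through Q, begin at {q0}:
  step 1 (b): {q1}
  Q completes σ.
Trace ⟨b⟩ through P, begin at {p0}:
  step 1 (b): ∅ (P stuck)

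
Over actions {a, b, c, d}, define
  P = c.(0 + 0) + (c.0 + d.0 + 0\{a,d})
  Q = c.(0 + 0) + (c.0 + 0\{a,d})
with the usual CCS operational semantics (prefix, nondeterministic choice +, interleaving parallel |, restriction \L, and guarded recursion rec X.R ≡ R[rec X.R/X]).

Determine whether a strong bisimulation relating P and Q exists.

P's transition system — 3 states:
  p0 = c.(0 + 0) + (c.0 + d.0 + 0\{a,d}) ⊢ =c=> p1, =c=> p2, =d=> p1
  p1 = 0 ⊢ (no moves)
  p2 = 0 + 0 ⊢ (no moves)
Q's transition system — 3 states:
  q0 = c.(0 + 0) + (c.0 + 0\{a,d}) ⊢ =c=> q1, =c=> q2
  q1 = 0 ⊢ (no moves)
  q2 = 0 + 0 ⊢ (no moves)
Bisimilarity quotient blocks:
  B0 = {p0}
  B1 = {p1, p2, q1, q2}
  B2 = {q0}
p0 ∈ B0, q0 ∈ B2 → different blocks

not bisimilar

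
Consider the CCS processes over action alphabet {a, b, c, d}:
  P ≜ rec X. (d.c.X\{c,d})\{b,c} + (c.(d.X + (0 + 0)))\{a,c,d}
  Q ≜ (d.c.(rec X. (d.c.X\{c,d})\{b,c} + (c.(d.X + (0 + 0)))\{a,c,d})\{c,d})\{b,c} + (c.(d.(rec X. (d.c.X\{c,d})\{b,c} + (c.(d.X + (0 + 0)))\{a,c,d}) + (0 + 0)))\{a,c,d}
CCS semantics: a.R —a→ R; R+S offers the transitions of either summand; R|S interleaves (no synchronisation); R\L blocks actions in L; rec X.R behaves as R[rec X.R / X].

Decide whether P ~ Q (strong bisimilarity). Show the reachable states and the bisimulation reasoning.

LTS(P): 2 reachable states
  m0 = rec X. (d.c.X\{c,d})\{b,c} + (c.(d.X + (0 + 0)))\{a,c,d} ⊢ ··d··> m1
  m1 = (c.(rec X. (d.c.X\{c,d})\{b,c} + (c.(d.X + (0 + 0)))\{a,c,d})\{c,d})\{b,c} ⊢ ·
LTS(Q): 2 reachable states
  n0 = (d.c.(rec X. (d.c.X\{c,d})\{b,c} + (c.(d.X + (0 + 0)))\{a,c,d})\{c,d})\{b,c} + (c.(d.(rec X. (d.c.X\{c,d})\{b,c} + (c.(d.X + (0 + 0)))\{a,c,d}) + (0 + 0)))\{a,c,d} ⊢ ··d··> n1
  n1 = (c.(rec X. (d.c.X\{c,d})\{b,c} + (c.(d.X + (0 + 0)))\{a,c,d})\{c,d})\{b,c} ⊢ ·
Bisimilarity quotient blocks:
  B0 = {m0, n0}
  B1 = {m1, n1}
m0 ∈ B0, n0 ∈ B0 → same block

bisimilar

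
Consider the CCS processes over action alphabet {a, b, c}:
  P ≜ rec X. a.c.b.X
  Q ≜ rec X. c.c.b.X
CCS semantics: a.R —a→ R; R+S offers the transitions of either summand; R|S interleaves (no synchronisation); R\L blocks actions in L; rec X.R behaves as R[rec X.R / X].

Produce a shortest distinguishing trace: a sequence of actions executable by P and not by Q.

a

P's transition system — 3 states:
  u0 = rec X. a.c.b.X ⊢ -a-> u1
  u1 = c.b.(rec X. a.c.b.X) ⊢ -c-> u2
  u2 = b.(rec X. a.c.b.X) ⊢ -b-> u0
Q's transition system — 3 states:
  v0 = rec X. c.c.b.X ⊢ -c-> v1
  v1 = c.b.(rec X. c.c.b.X) ⊢ -c-> v2
  v2 = b.(rec X. c.c.b.X) ⊢ -b-> v0
Trace ⟨a⟩ through P, begin at {u0}:
  step 1 (a): {u1}
  P completes σ.
Trace ⟨a⟩ through Q, begin at {v0}:
  step 1 (a): ∅  — Q cannot continue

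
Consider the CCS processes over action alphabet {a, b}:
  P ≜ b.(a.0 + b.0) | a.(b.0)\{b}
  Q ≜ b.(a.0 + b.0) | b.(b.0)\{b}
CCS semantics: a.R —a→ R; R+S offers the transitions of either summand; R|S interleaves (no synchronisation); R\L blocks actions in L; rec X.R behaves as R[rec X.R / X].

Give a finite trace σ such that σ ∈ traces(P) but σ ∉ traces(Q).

P's transition system — 6 states:
  u0 = b.(a.0 + b.0) | a.(b.0)\{b} :: -a-> u1, -b-> u2
  u1 = b.(a.0 + b.0) | (b.0)\{b} :: -b-> u3
  u2 = (a.0 + b.0) | a.(b.0)\{b} :: -a-> u3, -a-> u4, -b-> u4
  u3 = (a.0 + b.0) | (b.0)\{b} :: -a-> u5, -b-> u5
  u4 = 0 | a.(b.0)\{b} :: -a-> u5
  u5 = 0 | (b.0)\{b} :: stopped
Q's transition system — 6 states:
  v0 = b.(a.0 + b.0) | b.(b.0)\{b} :: -b-> v1, -b-> v2
  v1 = (a.0 + b.0) | b.(b.0)\{b} :: -a-> v3, -b-> v3, -b-> v4
  v2 = b.(a.0 + b.0) | (b.0)\{b} :: -b-> v4
  v3 = 0 | b.(b.0)\{b} :: -b-> v5
  v4 = (a.0 + b.0) | (b.0)\{b} :: -a-> v5, -b-> v5
  v5 = 0 | (b.0)\{b} :: stopped
Trace ⟨a⟩ through P, begin at {u0}:
  step 1 (a): {u1}
  — P admits the full trace.
Trace ⟨a⟩ through Q, begin at {v0}:
  step 1 (a): ∅ (Q stuck)

a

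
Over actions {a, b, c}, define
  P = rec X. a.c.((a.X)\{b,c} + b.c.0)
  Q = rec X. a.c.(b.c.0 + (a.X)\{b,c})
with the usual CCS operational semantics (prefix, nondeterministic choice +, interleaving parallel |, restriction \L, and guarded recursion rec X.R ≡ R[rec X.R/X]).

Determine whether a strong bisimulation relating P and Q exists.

P ~ Q

Reachable graph of P (7 states):
  s0 = rec X. a.c.((a.X)\{b,c} + b.c.0) ⊢ ··a··> s1
  s1 = c.((a.(rec X. a.c.((a.X)\{b,c} + b.c.0)))\{b,c} + b.c.0) ⊢ ··c··> s2
  s2 = (a.(rec X. a.c.((a.X)\{b,c} + b.c.0)))\{b,c} + b.c.0 ⊢ ··a··> s3, ··b··> s4
  s3 = (rec X. a.c.((a.X)\{b,c} + b.c.0))\{b,c} ⊢ ··a··> s5
  s4 = c.0 ⊢ ··c··> s6
  s5 = (c.((a.(rec X. a.c.((a.X)\{b,c} + b.c.0)))\{b,c} + b.c.0))\{b,c} ⊢ (no moves)
  s6 = 0 ⊢ (no moves)
Reachable graph of Q (7 states):
  t0 = rec X. a.c.(b.c.0 + (a.X)\{b,c}) ⊢ ··a··> t1
  t1 = c.(b.c.0 + (a.(rec X. a.c.(b.c.0 + (a.X)\{b,c})))\{b,c}) ⊢ ··c··> t2
  t2 = b.c.0 + (a.(rec X. a.c.(b.c.0 + (a.X)\{b,c})))\{b,c} ⊢ ··a··> t3, ··b··> t4
  t3 = (rec X. a.c.(b.c.0 + (a.X)\{b,c}))\{b,c} ⊢ ··a··> t5
  t4 = c.0 ⊢ ··c··> t6
  t5 = (c.(b.c.0 + (a.(rec X. a.c.(b.c.0 + (a.X)\{b,c})))\{b,c}))\{b,c} ⊢ (no moves)
  t6 = 0 ⊢ (no moves)
Bisimilarity quotient blocks:
  B0 = {s0, t0}
  B1 = {s1, t1}
  B2 = {s2, t2}
  B3 = {s3, t3}
  B4 = {s5, s6, t5, t6}
  B5 = {s4, t4}
s0 ∈ B0, t0 ∈ B0 → same block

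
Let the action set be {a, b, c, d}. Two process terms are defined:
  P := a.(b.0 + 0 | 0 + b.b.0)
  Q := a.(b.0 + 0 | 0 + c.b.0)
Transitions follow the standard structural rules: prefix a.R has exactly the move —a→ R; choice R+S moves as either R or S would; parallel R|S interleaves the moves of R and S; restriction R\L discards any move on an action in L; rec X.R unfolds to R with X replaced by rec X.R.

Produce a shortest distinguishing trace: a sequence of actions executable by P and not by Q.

LTS(P): 4 reachable states
  s0 = a.(b.0 + 0 | 0 + b.b.0) → —a→ s1
  s1 = b.0 + 0 | 0 + b.b.0 → —b→ s2, —b→ s3
  s2 = 0 → (no moves)
  s3 = b.0 → —b→ s2
LTS(Q): 4 reachable states
  t0 = a.(b.0 + 0 | 0 + c.b.0) → —a→ t1
  t1 = b.0 + 0 | 0 + c.b.0 → —b→ t2, —c→ t3
  t2 = 0 → (no moves)
  t3 = b.0 → —b→ t2
Run σ = ⟨abb⟩ on P: start {s0}
  after a @ step 1: {s1}
  after b @ step 2: {s2, s3}
  after b @ step 3: {s2}
  — P admits the full trace.
Run σ = ⟨abb⟩ on Q: start {t0}
  after a @ step 1: {t1}
  after b @ step 2: {t2}
  after b @ step 3: ∅ (Q stuck)

abb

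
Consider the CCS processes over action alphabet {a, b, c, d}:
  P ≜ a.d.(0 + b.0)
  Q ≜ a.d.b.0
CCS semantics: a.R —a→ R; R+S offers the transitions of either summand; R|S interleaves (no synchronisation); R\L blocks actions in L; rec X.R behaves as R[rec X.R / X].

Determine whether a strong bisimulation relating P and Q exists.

Reachable graph of P (4 states):
  m0 = a.d.(0 + b.0) has moves ··a··> m1
  m1 = d.(0 + b.0) has moves ··d··> m2
  m2 = 0 + b.0 has moves ··b··> m3
  m3 = 0 has moves ∅
Reachable graph of Q (4 states):
  n0 = a.d.b.0 has moves ··a··> n1
  n1 = d.b.0 has moves ··d··> n2
  n2 = b.0 has moves ··b··> n3
  n3 = 0 has moves ∅
Coarsest stable partition (strong bisimilarity classes):
  B0 = {m0, n0}
  B1 = {m1, n1}
  B2 = {m2, n2}
  B3 = {m3, n3}
m0 ∈ B0, n0 ∈ B0 → same block

YES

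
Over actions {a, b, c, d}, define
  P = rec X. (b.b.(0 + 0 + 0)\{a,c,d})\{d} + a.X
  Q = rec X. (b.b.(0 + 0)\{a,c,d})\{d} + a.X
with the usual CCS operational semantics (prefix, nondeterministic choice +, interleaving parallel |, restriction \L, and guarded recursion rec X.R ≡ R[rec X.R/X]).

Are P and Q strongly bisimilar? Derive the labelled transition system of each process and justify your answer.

Reachable graph of P (3 states):
  u0 = rec X. (b.b.(0 + 0 + 0)\{a,c,d})\{d} + a.X :: --a--▸ u0, --b--▸ u1
  u1 = (b.(0 + 0 + 0)\{a,c,d})\{d} :: --b--▸ u2
  u2 = (0 + 0 + 0)\{a,c,d}\{d} :: deadlocked
Reachable graph of Q (3 states):
  v0 = rec X. (b.b.(0 + 0)\{a,c,d})\{d} + a.X :: --a--▸ v0, --b--▸ v1
  v1 = (b.(0 + 0)\{a,c,d})\{d} :: --b--▸ v2
  v2 = (0 + 0)\{a,c,d}\{d} :: deadlocked
Partition-refinement fixed point:
  B0 = {u0, v0}
  B1 = {u1, v1}
  B2 = {u2, v2}
u0 ∈ B0, v0 ∈ B0 → same block

bisimilar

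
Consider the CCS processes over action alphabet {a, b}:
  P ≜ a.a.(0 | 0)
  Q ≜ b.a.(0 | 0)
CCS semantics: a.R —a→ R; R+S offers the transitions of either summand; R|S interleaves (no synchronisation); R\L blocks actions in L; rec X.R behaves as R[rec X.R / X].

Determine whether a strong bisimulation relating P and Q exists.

Reachable graph of P (3 states):
  m0 = a.a.(0 | 0) :: --a--▸ m1
  m1 = a.(0 | 0) :: --a--▸ m2
  m2 = 0 | 0 :: stopped
Reachable graph of Q (3 states):
  n0 = b.a.(0 | 0) :: --b--▸ n1
  n1 = a.(0 | 0) :: --a--▸ n2
  n2 = 0 | 0 :: stopped
Coarsest stable partition (strong bisimilarity classes):
  B0 = {m0}
  B1 = {m1, n1}
  B2 = {m2, n2}
  B3 = {n0}
m0 ∈ B0, n0 ∈ B3 → different blocks

not bisimilar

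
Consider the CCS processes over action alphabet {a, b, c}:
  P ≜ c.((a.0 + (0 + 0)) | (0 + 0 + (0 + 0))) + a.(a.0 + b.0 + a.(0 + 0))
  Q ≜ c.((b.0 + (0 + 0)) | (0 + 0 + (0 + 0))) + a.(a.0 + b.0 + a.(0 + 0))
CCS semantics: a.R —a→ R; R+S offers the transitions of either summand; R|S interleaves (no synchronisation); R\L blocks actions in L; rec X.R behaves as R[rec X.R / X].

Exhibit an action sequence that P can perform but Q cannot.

ca

P's transition system — 6 states:
  u0 = c.((a.0 + (0 + 0)) | (0 + 0 + (0 + 0))) + a.(a.0 + b.0 + a.(0 + 0)) | =a=> u1, =c=> u2
  u1 = a.0 + b.0 + a.(0 + 0) | =a=> u3, =a=> u4, =b=> u3
  u2 = (a.0 + (0 + 0)) | (0 + 0 + (0 + 0)) | =a=> u5
  u3 = 0 | stopped
  u4 = 0 + 0 | stopped
  u5 = 0 | (0 + 0 + (0 + 0)) | stopped
Q's transition system — 6 states:
  v0 = c.((b.0 + (0 + 0)) | (0 + 0 + (0 + 0))) + a.(a.0 + b.0 + a.(0 + 0)) | =a=> v1, =c=> v2
  v1 = a.0 + b.0 + a.(0 + 0) | =a=> v3, =a=> v4, =b=> v3
  v2 = (b.0 + (0 + 0)) | (0 + 0 + (0 + 0)) | =b=> v5
  v3 = 0 | stopped
  v4 = 0 + 0 | stopped
  v5 = 0 | (0 + 0 + (0 + 0)) | stopped
Run σ = ⟨ca⟩ on P: start {u0}
  after c @ step 1: {u2}
  after a @ step 2: {u5}
  ✓ P
Run σ = ⟨ca⟩ on Q: start {v0}
  after c @ step 1: {v2}
  after a @ step 2: no successor for Q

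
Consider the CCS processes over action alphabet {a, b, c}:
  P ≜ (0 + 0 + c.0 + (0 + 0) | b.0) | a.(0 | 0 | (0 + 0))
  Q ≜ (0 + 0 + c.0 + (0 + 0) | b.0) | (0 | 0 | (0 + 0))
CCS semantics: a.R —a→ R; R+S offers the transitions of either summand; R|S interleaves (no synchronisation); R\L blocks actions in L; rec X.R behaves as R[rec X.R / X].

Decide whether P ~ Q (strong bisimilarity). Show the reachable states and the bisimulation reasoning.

P's transition system — 6 states:
  s0 = (0 + 0 + c.0 + (0 + 0) | b.0) | a.(0 | 0 | (0 + 0)) → —a→ s1, —b→ s2, —c→ s3
  s1 = (0 + 0 + c.0 + (0 + 0) | b.0) | (0 | 0 | (0 + 0)) → —b→ s4, —c→ s5
  s2 = (0 + 0) | 0 | a.(0 | 0 | (0 + 0)) → —a→ s4
  s3 = 0 | a.(0 | 0 | (0 + 0)) → —a→ s5
  s4 = (0 + 0) | 0 | (0 | 0 | (0 + 0)) → ∅
  s5 = 0 | (0 | 0 | (0 + 0)) → ∅
Q's transition system — 3 states:
  t0 = (0 + 0 + c.0 + (0 + 0) | b.0) | (0 | 0 | (0 + 0)) → —b→ t1, —c→ t2
  t1 = (0 + 0) | 0 | (0 | 0 | (0 + 0)) → ∅
  t2 = 0 | (0 | 0 | (0 + 0)) → ∅
Partition-refinement fixed point:
  B0 = {s0}
  B1 = {s1, t0}
  B2 = {s4, s5, t1, t2}
  B3 = {s2, s3}
s0 ∈ B0, t0 ∈ B1 → different blocks

not bisimilar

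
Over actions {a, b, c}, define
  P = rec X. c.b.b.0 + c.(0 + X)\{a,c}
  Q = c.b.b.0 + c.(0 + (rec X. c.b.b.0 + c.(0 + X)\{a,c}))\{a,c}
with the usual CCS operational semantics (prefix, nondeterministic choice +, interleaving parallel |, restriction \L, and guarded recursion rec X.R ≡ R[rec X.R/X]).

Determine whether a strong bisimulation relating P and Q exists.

LTS(P): 5 reachable states
  m0 = rec X. c.b.b.0 + c.(0 + X)\{a,c} :: —c→ m1, —c→ m2
  m1 = (0 + (rec X. c.b.b.0 + c.(0 + X)\{a,c}))\{a,c} :: (no moves)
  m2 = b.b.0 :: —b→ m3
  m3 = b.0 :: —b→ m4
  m4 = 0 :: (no moves)
LTS(Q): 5 reachable states
  n0 = c.b.b.0 + c.(0 + (rec X. c.b.b.0 + c.(0 + X)\{a,c}))\{a,c} :: —c→ n1, —c→ n2
  n1 = (0 + (rec X. c.b.b.0 + c.(0 + X)\{a,c}))\{a,c} :: (no moves)
  n2 = b.b.0 :: —b→ n3
  n3 = b.0 :: —b→ n4
  n4 = 0 :: (no moves)
Partition-refinement fixed point:
  B0 = {m0, n0}
  B1 = {m2, n2}
  B2 = {m3, n3}
  B3 = {m1, m4, n1, n4}
m0 ∈ B0, n0 ∈ B0 → same block

bisimilar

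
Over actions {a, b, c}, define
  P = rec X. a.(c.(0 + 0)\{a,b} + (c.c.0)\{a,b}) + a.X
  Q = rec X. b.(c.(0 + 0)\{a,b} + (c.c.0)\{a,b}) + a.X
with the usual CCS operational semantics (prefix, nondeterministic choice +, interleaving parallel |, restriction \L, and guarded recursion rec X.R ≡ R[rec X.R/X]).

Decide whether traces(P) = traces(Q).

trace-distinct — witness ⟨ac⟩

P's transition system — 5 states:
  p0 = rec X. a.(c.(0 + 0)\{a,b} + (c.c.0)\{a,b}) + a.X :: ··a··> p0, ··a··> p1
  p1 = c.(0 + 0)\{a,b} + (c.c.0)\{a,b} :: ··c··> p2, ··c··> p3
  p2 = (0 + 0)\{a,b} :: ·
  p3 = (c.0)\{a,b} :: ··c··> p4
  p4 = 0\{a,b} :: ·
Q's transition system — 5 states:
  q0 = rec X. b.(c.(0 + 0)\{a,b} + (c.c.0)\{a,b}) + a.X :: ··a··> q0, ··b··> q1
  q1 = c.(0 + 0)\{a,b} + (c.c.0)\{a,b} :: ··c··> q2, ··c··> q3
  q2 = (0 + 0)\{a,b} :: ·
  q3 = (c.0)\{a,b} :: ··c··> q4
  q4 = 0\{a,b} :: ·
Trace ⟨ac⟩ through P, begin at {p0}:
  after a @ step 1: {p0, p1}
  after c @ step 2: {p2, p3}
  P completes σ.
Trace ⟨ac⟩ through Q, begin at {q0}:
  after a @ step 1: {q0}
  after c @ step 2: ∅ (Q stuck)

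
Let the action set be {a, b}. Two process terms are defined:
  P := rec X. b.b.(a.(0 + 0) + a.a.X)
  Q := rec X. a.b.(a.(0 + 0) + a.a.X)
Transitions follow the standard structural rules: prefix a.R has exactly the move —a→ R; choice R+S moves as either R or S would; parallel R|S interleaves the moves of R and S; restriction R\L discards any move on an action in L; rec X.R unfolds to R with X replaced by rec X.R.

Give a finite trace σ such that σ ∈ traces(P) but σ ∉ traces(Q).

Reachable graph of P (5 states):
  s0 = rec X. b.b.(a.(0 + 0) + a.a.X) :: =b=> s1
  s1 = b.(a.(0 + 0) + a.a.(rec X. b.b.(a.(0 + 0) + a.a.X))) :: =b=> s2
  s2 = a.(0 + 0) + a.a.(rec X. b.b.(a.(0 + 0) + a.a.X)) :: =a=> s3, =a=> s4
  s3 = 0 + 0 :: ·
  s4 = a.(rec X. b.b.(a.(0 + 0) + a.a.X)) :: =a=> s0
Reachable graph of Q (5 states):
  t0 = rec X. a.b.(a.(0 + 0) + a.a.X) :: =a=> t1
  t1 = b.(a.(0 + 0) + a.a.(rec X. a.b.(a.(0 + 0) + a.a.X))) :: =b=> t2
  t2 = a.(0 + 0) + a.a.(rec X. a.b.(a.(0 + 0) + a.a.X)) :: =a=> t3, =a=> t4
  t3 = 0 + 0 :: ·
  t4 = a.(rec X. a.b.(a.(0 + 0) + a.a.X)) :: =a=> t0
Trace ⟨b⟩ through P, begin at {s0}:
  after b @ step 1: {s1}
  — P admits the full trace.
Trace ⟨b⟩ through Q, begin at {t0}:
  after b @ step 1: ∅  — Q cannot continue

b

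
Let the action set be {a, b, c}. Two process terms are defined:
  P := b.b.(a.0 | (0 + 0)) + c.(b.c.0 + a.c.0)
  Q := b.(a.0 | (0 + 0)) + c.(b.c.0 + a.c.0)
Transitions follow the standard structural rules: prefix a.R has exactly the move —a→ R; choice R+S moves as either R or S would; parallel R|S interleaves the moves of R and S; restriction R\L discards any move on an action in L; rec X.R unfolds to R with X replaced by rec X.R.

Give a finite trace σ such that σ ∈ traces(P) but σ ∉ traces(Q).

bb

Reachable graph of P (7 states):
  m0 = b.b.(a.0 | (0 + 0)) + c.(b.c.0 + a.c.0) | =b=> m1, =c=> m2
  m1 = b.(a.0 | (0 + 0)) | =b=> m3
  m2 = b.c.0 + a.c.0 | =a=> m4, =b=> m4
  m3 = a.0 | (0 + 0) | =a=> m5
  m4 = c.0 | =c=> m6
  m5 = 0 | (0 + 0) | deadlocked
  m6 = 0 | deadlocked
Reachable graph of Q (6 states):
  n0 = b.(a.0 | (0 + 0)) + c.(b.c.0 + a.c.0) | =b=> n1, =c=> n2
  n1 = a.0 | (0 + 0) | =a=> n3
  n2 = b.c.0 + a.c.0 | =a=> n4, =b=> n4
  n3 = 0 | (0 + 0) | deadlocked
  n4 = c.0 | =c=> n5
  n5 = 0 | deadlocked
Executing bb from P (initial set {m0}):
  [1] b ⇒ {m1}
  [2] b ⇒ {m3}
  ✓ P
Executing bb from Q (initial set {n0}):
  [1] b ⇒ {n1}
  [2] b ⇒ no successor for Q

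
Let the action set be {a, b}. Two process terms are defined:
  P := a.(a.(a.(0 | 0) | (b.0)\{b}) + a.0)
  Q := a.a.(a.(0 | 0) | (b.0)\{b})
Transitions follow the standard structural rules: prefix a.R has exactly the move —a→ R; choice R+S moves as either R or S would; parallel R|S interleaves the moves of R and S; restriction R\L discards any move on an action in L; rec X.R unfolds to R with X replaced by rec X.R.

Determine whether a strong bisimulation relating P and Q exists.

Reachable graph of P (5 states):
  p0 = a.(a.(a.(0 | 0) | (b.0)\{b}) + a.0) has moves =a=> p1
  p1 = a.(a.(0 | 0) | (b.0)\{b}) + a.0 has moves =a=> p2, =a=> p3
  p2 = 0 has moves stopped
  p3 = a.(0 | 0) | (b.0)\{b} has moves =a=> p4
  p4 = 0 | 0 | (b.0)\{b} has moves stopped
Reachable graph of Q (4 states):
  q0 = a.a.(a.(0 | 0) | (b.0)\{b}) has moves =a=> q1
  q1 = a.(a.(0 | 0) | (b.0)\{b}) has moves =a=> q2
  q2 = a.(0 | 0) | (b.0)\{b} has moves =a=> q3
  q3 = 0 | 0 | (b.0)\{b} has moves stopped
Partition-refinement fixed point:
  B0 = {p0}
  B1 = {p1}
  B2 = {p2, p4, q3}
  B3 = {p3, q2}
  B4 = {q0}
  B5 = {q1}
p0 ∈ B0, q0 ∈ B4 → different blocks

P ≁ Q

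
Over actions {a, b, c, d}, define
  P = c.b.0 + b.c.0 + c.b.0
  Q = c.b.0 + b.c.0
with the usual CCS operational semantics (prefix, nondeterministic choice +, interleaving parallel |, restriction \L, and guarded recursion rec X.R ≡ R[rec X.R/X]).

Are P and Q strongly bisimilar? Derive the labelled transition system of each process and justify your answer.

P ~ Q

LTS(P): 4 reachable states
  m0 = c.b.0 + b.c.0 + c.b.0 | ··b··> m1, ··c··> m2
  m1 = c.0 | ··c··> m3
  m2 = b.0 | ··b··> m3
  m3 = 0 | ∅
LTS(Q): 4 reachable states
  n0 = c.b.0 + b.c.0 | ··b··> n1, ··c··> n2
  n1 = c.0 | ··c··> n3
  n2 = b.0 | ··b··> n3
  n3 = 0 | ∅
Bisimilarity quotient blocks:
  B0 = {m0, n0}
  B1 = {m1, n1}
  B2 = {m3, n3}
  B3 = {m2, n2}
m0 ∈ B0, n0 ∈ B0 → same block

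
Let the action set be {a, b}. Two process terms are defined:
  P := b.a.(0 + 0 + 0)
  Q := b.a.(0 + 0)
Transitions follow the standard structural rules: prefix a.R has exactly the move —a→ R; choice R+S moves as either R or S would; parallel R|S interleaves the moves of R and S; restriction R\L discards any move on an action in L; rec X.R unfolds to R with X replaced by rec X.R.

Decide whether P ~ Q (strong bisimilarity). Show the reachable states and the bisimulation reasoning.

P ~ Q

Reachable graph of P (3 states):
  s0 = b.a.(0 + 0 + 0) → —b→ s1
  s1 = a.(0 + 0 + 0) → —a→ s2
  s2 = 0 + 0 + 0 → deadlocked
Reachable graph of Q (3 states):
  t0 = b.a.(0 + 0) → —b→ t1
  t1 = a.(0 + 0) → —a→ t2
  t2 = 0 + 0 → deadlocked
Partition-refinement fixed point:
  B0 = {s0, t0}
  B1 = {s1, t1}
  B2 = {s2, t2}
s0 ∈ B0, t0 ∈ B0 → same block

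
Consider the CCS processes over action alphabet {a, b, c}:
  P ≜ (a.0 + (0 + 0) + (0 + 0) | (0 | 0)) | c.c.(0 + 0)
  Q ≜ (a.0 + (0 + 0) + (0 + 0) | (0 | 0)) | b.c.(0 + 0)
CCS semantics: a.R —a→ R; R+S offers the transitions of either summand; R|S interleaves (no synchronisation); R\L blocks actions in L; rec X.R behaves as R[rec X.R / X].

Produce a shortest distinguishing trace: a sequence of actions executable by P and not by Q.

c

LTS(P): 6 reachable states
  p0 = (a.0 + (0 + 0) + (0 + 0) | (0 | 0)) | c.c.(0 + 0) :: -a-> p1, -c-> p2
  p1 = 0 | c.c.(0 + 0) :: -c-> p3
  p2 = (a.0 + (0 + 0) + (0 + 0) | (0 | 0)) | c.(0 + 0) :: -a-> p3, -c-> p4
  p3 = 0 | c.(0 + 0) :: -c-> p5
  p4 = (a.0 + (0 + 0) + (0 + 0) | (0 | 0)) | (0 + 0) :: -a-> p5
  p5 = 0 | (0 + 0) :: ·
LTS(Q): 6 reachable states
  q0 = (a.0 + (0 + 0) + (0 + 0) | (0 | 0)) | b.c.(0 + 0) :: -a-> q1, -b-> q2
  q1 = 0 | b.c.(0 + 0) :: -b-> q3
  q2 = (a.0 + (0 + 0) + (0 + 0) | (0 | 0)) | c.(0 + 0) :: -a-> q3, -c-> q4
  q3 = 0 | c.(0 + 0) :: -c-> q5
  q4 = (a.0 + (0 + 0) + (0 + 0) | (0 | 0)) | (0 + 0) :: -a-> q5
  q5 = 0 | (0 + 0) :: ·
Run σ = ⟨c⟩ on P: start {p0}
  step 1 (c): {p2}
  P completes σ.
Run σ = ⟨c⟩ on Q: start {q0}
  step 1 (c): ∅ (Q stuck)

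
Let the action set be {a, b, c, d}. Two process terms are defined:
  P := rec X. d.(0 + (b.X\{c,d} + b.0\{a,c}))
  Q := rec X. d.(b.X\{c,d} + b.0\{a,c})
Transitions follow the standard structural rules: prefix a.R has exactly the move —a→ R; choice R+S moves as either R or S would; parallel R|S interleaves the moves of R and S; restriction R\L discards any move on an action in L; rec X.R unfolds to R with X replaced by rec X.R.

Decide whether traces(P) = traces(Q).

LTS(P): 4 reachable states
  p0 = rec X. d.(0 + (b.X\{c,d} + b.0\{a,c})) | --d--▸ p1
  p1 = 0 + (b.(rec X. d.(0 + (b.X\{c,d} + b.0\{a,c})))\{c,d} + b.0\{a,c}) | --b--▸ p2, --b--▸ p3
  p2 = (rec X. d.(0 + (b.X\{c,d} + b.0\{a,c})))\{c,d} | ·
  p3 = 0\{a,c} | ·
LTS(Q): 4 reachable states
  q0 = rec X. d.(b.X\{c,d} + b.0\{a,c}) | --d--▸ q1
  q1 = b.(rec X. d.(b.X\{c,d} + b.0\{a,c}))\{c,d} + b.0\{a,c} | --b--▸ q2, --b--▸ q3
  q2 = (rec X. d.(b.X\{c,d} + b.0\{a,c}))\{c,d} | ·
  q3 = 0\{a,c} | ·
Partition-refinement fixed point:
  B0 = {p0, q0}
  B1 = {p1, q1}
  B2 = {p2, p3, q2, q3}
p0 ∈ B0, q0 ∈ B0 → same block
Bisimilar ⇒ trace-equivalent.

traces(P) = traces(Q)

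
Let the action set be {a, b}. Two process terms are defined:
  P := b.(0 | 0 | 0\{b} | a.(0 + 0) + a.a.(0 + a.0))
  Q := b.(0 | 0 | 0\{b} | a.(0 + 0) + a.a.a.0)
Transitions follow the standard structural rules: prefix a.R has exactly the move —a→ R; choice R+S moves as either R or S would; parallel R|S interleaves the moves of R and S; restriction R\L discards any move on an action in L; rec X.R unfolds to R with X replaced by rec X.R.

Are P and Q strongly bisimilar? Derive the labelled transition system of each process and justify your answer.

P ~ Q

Reachable graph of P (6 states):
  u0 = b.(0 | 0 | 0\{b} | a.(0 + 0) + a.a.(0 + a.0)) has moves ··b··> u1
  u1 = 0 | 0 | 0\{b} | a.(0 + 0) + a.a.(0 + a.0) has moves ··a··> u2, ··a··> u3
  u2 = 0 | 0 | 0\{b} | (0 + 0) has moves deadlocked
  u3 = a.(0 + a.0) has moves ··a··> u4
  u4 = 0 + a.0 has moves ··a··> u5
  u5 = 0 has moves deadlocked
Reachable graph of Q (6 states):
  v0 = b.(0 | 0 | 0\{b} | a.(0 + 0) + a.a.a.0) has moves ··b··> v1
  v1 = 0 | 0 | 0\{b} | a.(0 + 0) + a.a.a.0 has moves ··a··> v2, ··a··> v3
  v2 = 0 | 0 | 0\{b} | (0 + 0) has moves deadlocked
  v3 = a.a.0 has moves ··a··> v4
  v4 = a.0 has moves ··a··> v5
  v5 = 0 has moves deadlocked
Partition-refinement fixed point:
  B0 = {u0, v0}
  B1 = {u1, v1}
  B2 = {u2, u5, v2, v5}
  B3 = {u3, v3}
  B4 = {u4, v4}
u0 ∈ B0, v0 ∈ B0 → same block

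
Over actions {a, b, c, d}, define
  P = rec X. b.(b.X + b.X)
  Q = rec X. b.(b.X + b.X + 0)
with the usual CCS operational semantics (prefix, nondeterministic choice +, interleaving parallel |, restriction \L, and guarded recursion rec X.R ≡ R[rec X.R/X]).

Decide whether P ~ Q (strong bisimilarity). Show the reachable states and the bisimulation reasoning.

P ~ Q

LTS(P): 2 reachable states
  u0 = rec X. b.(b.X + b.X) :: =b=> u1
  u1 = b.(rec X. b.(b.X + b.X)) + b.(rec X. b.(b.X + b.X)) :: =b=> u0
LTS(Q): 2 reachable states
  v0 = rec X. b.(b.X + b.X + 0) :: =b=> v1
  v1 = b.(rec X. b.(b.X + b.X + 0)) + b.(rec X. b.(b.X + b.X + 0)) + 0 :: =b=> v0
Bisimilarity quotient blocks:
  B0 = {u0, u1, v0, v1}
u0 ∈ B0, v0 ∈ B0 → same block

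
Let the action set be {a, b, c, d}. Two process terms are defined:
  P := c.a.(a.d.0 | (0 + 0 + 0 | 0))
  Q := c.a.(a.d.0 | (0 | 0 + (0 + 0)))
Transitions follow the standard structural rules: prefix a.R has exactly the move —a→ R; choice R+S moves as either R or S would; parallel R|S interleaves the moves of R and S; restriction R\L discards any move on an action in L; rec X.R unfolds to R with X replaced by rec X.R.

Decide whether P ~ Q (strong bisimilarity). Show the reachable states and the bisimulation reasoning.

P ~ Q

P's transition system — 5 states:
  u0 = c.a.(a.d.0 | (0 + 0 + 0 | 0)) :: ··c··> u1
  u1 = a.(a.d.0 | (0 + 0 + 0 | 0)) :: ··a··> u2
  u2 = a.d.0 | (0 + 0 + 0 | 0) :: ··a··> u3
  u3 = d.0 | (0 + 0 + 0 | 0) :: ··d··> u4
  u4 = 0 | (0 + 0 + 0 | 0) :: stopped
Q's transition system — 5 states:
  v0 = c.a.(a.d.0 | (0 | 0 + (0 + 0))) :: ··c··> v1
  v1 = a.(a.d.0 | (0 | 0 + (0 + 0))) :: ··a··> v2
  v2 = a.d.0 | (0 | 0 + (0 + 0)) :: ··a··> v3
  v3 = d.0 | (0 | 0 + (0 + 0)) :: ··d··> v4
  v4 = 0 | (0 | 0 + (0 + 0)) :: stopped
Partition-refinement fixed point:
  B0 = {u0, v0}
  B1 = {u1, v1}
  B2 = {u2, v2}
  B3 = {u3, v3}
  B4 = {u4, v4}
u0 ∈ B0, v0 ∈ B0 → same block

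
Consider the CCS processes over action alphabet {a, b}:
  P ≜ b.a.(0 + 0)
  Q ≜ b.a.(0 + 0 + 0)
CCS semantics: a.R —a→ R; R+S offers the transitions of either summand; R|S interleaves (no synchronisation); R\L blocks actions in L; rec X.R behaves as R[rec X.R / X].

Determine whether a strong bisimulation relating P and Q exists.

Reachable graph of P (3 states):
  u0 = b.a.(0 + 0) has moves =b=> u1
  u1 = a.(0 + 0) has moves =a=> u2
  u2 = 0 + 0 has moves ∅
Reachable graph of Q (3 states):
  v0 = b.a.(0 + 0 + 0) has moves =b=> v1
  v1 = a.(0 + 0 + 0) has moves =a=> v2
  v2 = 0 + 0 + 0 has moves ∅
Partition-refinement fixed point:
  B0 = {u0, v0}
  B1 = {u1, v1}
  B2 = {u2, v2}
u0 ∈ B0, v0 ∈ B0 → same block

bisimilar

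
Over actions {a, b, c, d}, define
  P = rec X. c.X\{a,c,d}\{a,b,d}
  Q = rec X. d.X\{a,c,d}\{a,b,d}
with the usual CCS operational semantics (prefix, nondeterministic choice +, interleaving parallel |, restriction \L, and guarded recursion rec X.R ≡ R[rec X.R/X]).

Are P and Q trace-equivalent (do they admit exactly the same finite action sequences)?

traces(P) ≠ traces(Q) — witness ⟨c⟩

P's transition system — 2 states:
  p0 = rec X. c.X\{a,c,d}\{a,b,d} :: —c→ p1
  p1 = (rec X. c.X\{a,c,d}\{a,b,d})\{a,c,d}\{a,b,d} :: ∅
Q's transition system — 2 states:
  q0 = rec X. d.X\{a,c,d}\{a,b,d} :: —d→ q1
  q1 = (rec X. d.X\{a,c,d}\{a,b,d})\{a,c,d}\{a,b,d} :: ∅
Trace ⟨c⟩ through P, begin at {p0}:
  [1] c ⇒ {p1}
  P completes σ.
Trace ⟨c⟩ through Q, begin at {q0}:
  [1] c ⇒ ∅ (Q stuck)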